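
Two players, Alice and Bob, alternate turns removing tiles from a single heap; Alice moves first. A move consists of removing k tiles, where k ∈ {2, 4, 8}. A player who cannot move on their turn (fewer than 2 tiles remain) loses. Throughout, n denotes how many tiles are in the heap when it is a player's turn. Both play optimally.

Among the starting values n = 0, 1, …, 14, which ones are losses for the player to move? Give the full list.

0, 1, 6, 7, 12, 13

Use the standard recursion: the mover loses at a terminal position; elsewhere, the mover wins exactly when some move hands the opponent an L position.
n=0: no move → L
n=1: no move → L
n=2: →0(L), so W
n=3: →1(L), so W
n=4: →0(L), so W
n=5: →1(L), so W
n=6: →4(W), 2(W) — all W, so L
n=7: →5(W), 3(W) — all W, so L
n=8: →6(L), so W
n=9: →7(L), so W
n=10: →6(L), so W
n=11: →7(L), so W
n=12: →10(W), 8(W), 4(W) — all W, so L
n=13: →11(W), 9(W), 5(W) — all W, so L
n=14: →12(L), so W
Reading off the rows marked L gives the requested list; there are 6 such values of n.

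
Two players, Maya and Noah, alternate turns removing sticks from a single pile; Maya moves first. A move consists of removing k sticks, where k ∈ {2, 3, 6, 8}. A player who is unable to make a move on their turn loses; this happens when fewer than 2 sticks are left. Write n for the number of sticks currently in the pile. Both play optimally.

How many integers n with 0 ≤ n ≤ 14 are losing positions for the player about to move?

Work bottom-up. With no move the player to move loses. Otherwise the position is W if at least one move leads to an L position for the opponent, and L if every move leads to a W.
n=0: no move → L
n=1: no move → L
n=2: can move to 0, which is L ⇒ W
n=3: can move to 1, which is L ⇒ W
n=4: can move to 1, which is L ⇒ W
n=5: moves to 3(W), 2(W); every one is W ⇒ L
n=6: can move to 0, which is L ⇒ W
n=7: can move to 5, which is L ⇒ W
n=8: can move to 5, which is L ⇒ W
n=9: can move to 1, which is L ⇒ W
n=10: moves to 8(W), 7(W), 4(W), 2(W); every one is W ⇒ L
n=11: can move to 5, which is L ⇒ W
n=12: can move to 10, which is L ⇒ W
n=13: can move to 10, which is L ⇒ W
n=14: moves to 12(W), 11(W), 8(W), 6(W); every one is W ⇒ L
L entries with 0 ≤ n ≤ 14: n = 0, 1, 5, 10, 14; that makes 5.

5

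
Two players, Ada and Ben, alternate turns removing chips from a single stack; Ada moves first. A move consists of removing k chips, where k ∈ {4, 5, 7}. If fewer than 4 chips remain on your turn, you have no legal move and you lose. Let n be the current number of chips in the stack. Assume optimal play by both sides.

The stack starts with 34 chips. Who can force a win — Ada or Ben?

Label each position W (a win for the player to move) or L (a loss). A position with no legal move is L; any other position is W exactly when some move reaches an L, and L when every move reaches a W.
n=0: no move → L
n=1: no move → L
n=2: no move → L
n=3: no move → L
n=4: →0(L), so W
n=5: →1(L), so W
n=6: →2(L), so W
n=7: →3(L), so W
n=8: →3(L), so W
n=9: →2(L), so W
n=10: →3(L), so W
n=11: →7(W), 6(W), 4(W) — all W, so L
n=12: →8(W), 7(W), 5(W) — all W, so L
n=13: →9(W), 8(W), 6(W) — all W, so L
n=14: →10(W), 9(W), 7(W) — all W, so L
n=15: →11(L), so W
n=16: →12(L), so W
n=17: →13(L), so W
n=18: →14(L), so W
n=19: →14(L), so W
n=20: →13(L), so W
n=21: →14(L), so W
n=22: →18(W), 17(W), 15(W) — all W, so L
n=23: →19(W), 18(W), 16(W) — all W, so L
n=24: →20(W), 19(W), 17(W) — all W, so L
n=25: →21(W), 20(W), 18(W) — all W, so L
n=26: →22(L), so W
n=27: →23(L), so W
n=28: →24(L), so W
n=29: →25(L), so W
n=30: →25(L), so W
n=31: →24(L), so W
n=32: →25(L), so W
n=33: →29(W), 28(W), 26(W) — all W, so L
n=34: →30(W), 29(W), 27(W) — all W, so L
Every move from 34 reaches a W position, so the mover loses.

Ben wins.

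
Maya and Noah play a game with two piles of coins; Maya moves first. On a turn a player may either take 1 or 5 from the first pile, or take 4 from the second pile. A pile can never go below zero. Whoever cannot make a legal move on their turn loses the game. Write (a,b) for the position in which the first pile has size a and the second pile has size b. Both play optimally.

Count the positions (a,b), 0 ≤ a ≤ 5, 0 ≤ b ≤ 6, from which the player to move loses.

Classify positions by backward induction: terminal positions (no move available) are L. From any other position, the mover wins iff some move reaches an L.
Every move lowers a or b (never raises either), so fill the grid row by row in increasing a, and left to right within a row: each cell's successors are then already labelled.
      b=0  b=1  b=2  b=3  b=4  b=5  b=6
a=0:    L    L    L    L    W    W    W
a=1:    W    W    W    W    L    L    L
a=2:    L    L    L    L    W    W    W
a=3:    W    W    W    W    L    L    L
a=4:    L    L    L    L    W    W    W
a=5:    W    W    W    W    L    L    L
Cells with no legal move (terminal, hence L): (0,0), (0,1), (0,2), (0,3).
The remaining L cells, each justified by listing all of its moves:
(1,4): L (options (0,4)(W), (1,0)(W) are all W)
(1,5): L (options (0,5)(W), (1,1)(W) are all W)
(1,6): L (options (0,6)(W), (1,2)(W) are all W)
(2,0): L (sole option (1,0)(W) is W)
(2,1): L (sole option (1,1)(W) is W)
(2,2): L (sole option (1,2)(W) is W)
(2,3): L (sole option (1,3)(W) is W)
(3,4): L (options (2,4)(W), (3,0)(W) are all W)
(3,5): L (options (2,5)(W), (3,1)(W) are all W)
(3,6): L (options (2,6)(W), (3,2)(W) are all W)
(4,0): L (sole option (3,0)(W) is W)
(4,1): L (sole option (3,1)(W) is W)
(4,2): L (sole option (3,2)(W) is W)
(4,3): L (sole option (3,3)(W) is W)
(5,4): L (options (4,4)(W), (0,4)(W), (5,0)(W) are all W)
(5,5): L (options (4,5)(W), (0,5)(W), (5,1)(W) are all W)
(5,6): L (options (4,6)(W), (0,6)(W), (5,2)(W) are all W)
Every other cell has at least one move into one of the L cells above, so it is W.
L cells per row: a=0: 4, a=1: 3, a=2: 4, a=3: 3, a=4: 4, a=5: 3; total 21.

21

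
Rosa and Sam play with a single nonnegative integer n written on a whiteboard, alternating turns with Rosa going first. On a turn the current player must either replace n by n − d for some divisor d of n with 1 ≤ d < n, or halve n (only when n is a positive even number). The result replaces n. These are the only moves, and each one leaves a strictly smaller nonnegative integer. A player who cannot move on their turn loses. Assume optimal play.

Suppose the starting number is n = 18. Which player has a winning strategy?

Positions with no move are L. A position that does have a move is losing for the player to move precisely when every available move leads to a winning position for the opponent. Fill in the labels:
n=0: no move → L
n=1: no move → L
n=2: reaches L-position 1 → W
n=3: only reaches 2(W), which is W → L
n=4: reaches L-position 3 → W
n=5: only reaches 4(W), which is W → L
n=6: reaches L-position 3 → W
n=7: only reaches 6(W), which is W → L
n=8: reaches L-position 7 → W
n=9: only reaches 6(W), 8(W), all W → L
n=10: reaches L-position 5 → W
n=11: only reaches 10(W), which is W → L
n=12: reaches L-position 9 → W
n=13: only reaches 12(W), which is W → L
n=14: reaches L-position 7 → W
n=15: only reaches 10(W), 12(W), 14(W), all W → L
n=16: reaches L-position 15 → W
n=17: only reaches 16(W), which is W → L
n=18: reaches L-position 9 → W
From 18 Rosa can move to 9, reaching an L position.

Rosa wins.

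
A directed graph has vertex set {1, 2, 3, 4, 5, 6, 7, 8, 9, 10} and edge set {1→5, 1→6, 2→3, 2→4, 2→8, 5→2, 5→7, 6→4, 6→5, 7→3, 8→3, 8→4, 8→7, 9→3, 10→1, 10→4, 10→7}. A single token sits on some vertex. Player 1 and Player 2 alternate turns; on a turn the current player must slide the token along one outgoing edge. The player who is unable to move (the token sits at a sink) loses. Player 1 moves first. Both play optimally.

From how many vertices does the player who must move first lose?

Positions with no move are L. A position that does have a move is losing for the player to move precisely when every available move leads to a winning position for the opponent. Fill in the labels:
Every edge goes from a vertex to one that appears earlier in the order 3, 4, 7, 8, 2, 5, 6, 9, 1, 10, so processing vertices in that order labels each vertex after all of its successors.
3: no outgoing edge → L
4: no outgoing edge → L
7: reaches L-position 3 → W
8: reaches L-position 4 → W
2: reaches L-position 4 → W
5: only reaches 2(W), 7(W), all W → L
6: reaches L-position 5 → W
9: reaches L-position 3 → W
1: reaches L-position 5 → W
10: reaches L-position 4 → W
The L vertices are 3, 4, 5; that is 3 in all.

3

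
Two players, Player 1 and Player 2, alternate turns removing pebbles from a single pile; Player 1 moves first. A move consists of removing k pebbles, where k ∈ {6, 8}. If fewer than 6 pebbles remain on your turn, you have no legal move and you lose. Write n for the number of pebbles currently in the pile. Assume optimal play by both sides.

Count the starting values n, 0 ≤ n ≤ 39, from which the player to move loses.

18

Label each position W (a win for the player to move) or L (a loss). A position with no legal move is L; any other position is W exactly when some move reaches an L, and L when every move reaches a W.
n=0: no move → L
n=1: no move → L
n=2: no move → L
n=3: no move → L
n=4: no move → L
n=5: no move → L
n=6: can move to 0, which is L ⇒ W
n=7: can move to 1, which is L ⇒ W
n=8: can move to 2, which is L ⇒ W
n=9: can move to 3, which is L ⇒ W
n=10: can move to 4, which is L ⇒ W
n=11: can move to 5, which is L ⇒ W
n=12: can move to 4, which is L ⇒ W
n=13: can move to 5, which is L ⇒ W
n=14: moves to 8(W), 6(W); every one is W ⇒ L
n=15: moves to 9(W), 7(W); every one is W ⇒ L
n=16: moves to 10(W), 8(W); every one is W ⇒ L
n=17: moves to 11(W), 9(W); every one is W ⇒ L
n=18: moves to 12(W), 10(W); every one is W ⇒ L
n=19: moves to 13(W), 11(W); every one is W ⇒ L
n=20: can move to 14, which is L ⇒ W
n=21: can move to 15, which is L ⇒ W
n=22: can move to 16, which is L ⇒ W
n=23: can move to 17, which is L ⇒ W
n=24: can move to 18, which is L ⇒ W
n=25: can move to 19, which is L ⇒ W
n=26: can move to 18, which is L ⇒ W
n=27: can move to 19, which is L ⇒ W
n=28: moves to 22(W), 20(W); every one is W ⇒ L
n=29: moves to 23(W), 21(W); every one is W ⇒ L
n=30: moves to 24(W), 22(W); every one is W ⇒ L
n=31: moves to 25(W), 23(W); every one is W ⇒ L
n=32: moves to 26(W), 24(W); every one is W ⇒ L
n=33: moves to 27(W), 25(W); every one is W ⇒ L
n=34: can move to 28, which is L ⇒ W
n=35: can move to 29, which is L ⇒ W
n=36: can move to 30, which is L ⇒ W
n=37: can move to 31, which is L ⇒ W
n=38: can move to 32, which is L ⇒ W
n=39: can move to 33, which is L ⇒ W
L entries with 0 ≤ n ≤ 39: n = 0, 1, 2, 3, 4, 5, 14, 15, 16, 17, 18, 19, 28, 29, 30, 31, 32, 33; that makes 18.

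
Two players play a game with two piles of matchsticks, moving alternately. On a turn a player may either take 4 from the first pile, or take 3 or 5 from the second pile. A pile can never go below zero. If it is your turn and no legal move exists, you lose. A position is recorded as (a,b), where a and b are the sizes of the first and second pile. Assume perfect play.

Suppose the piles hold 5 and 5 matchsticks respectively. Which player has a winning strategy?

Positions with no move are L. A position that does have a move is losing for the player to move precisely when every available move leads to a winning position for the opponent. Fill in the labels:
No move ever increases a pile, so every position that can arise here has a ≤ 5 and b ≤ 5; it is enough to label the cells with 0 ≤ a ≤ 5 and 0 ≤ b ≤ 5.
Every move lowers a or b (never raises either), so fill the grid row by row in increasing a, and left to right within a row: each cell's successors are then already labelled.
      b=0  b=1  b=2  b=3  b=4  b=5
a=0:    L    L    L    W    W    W
a=1:    L    L    L    W    W    W
a=2:    L    L    L    W    W    W
a=3:    L    L    L    W    W    W
a=4:    W    W    W    L    L    L
a=5:    W    W    W    L    L    L
Cells with no legal move (terminal, hence L): (0,0), (0,1), (0,2), (1,0), (1,1), (1,2), (2,0), (2,1), (2,2), (3,0), (3,1), (3,2).
The remaining L cells, each justified by listing all of its moves:
(4,3): only reaches (0,3)(W), (4,0)(W), all W → L
(4,4): only reaches (0,4)(W), (4,1)(W), all W → L
(4,5): only reaches (0,5)(W), (4,2)(W), (4,0)(W), all W → L
(5,3): only reaches (1,3)(W), (5,0)(W), all W → L
(5,4): only reaches (1,4)(W), (5,1)(W), all W → L
(5,5): only reaches (1,5)(W), (5,2)(W), (5,0)(W), all W → L
Every other cell has at least one move into one of the L cells above, so it is W.
Every move from (5,5) reaches a W position, so the mover loses.

The second player wins.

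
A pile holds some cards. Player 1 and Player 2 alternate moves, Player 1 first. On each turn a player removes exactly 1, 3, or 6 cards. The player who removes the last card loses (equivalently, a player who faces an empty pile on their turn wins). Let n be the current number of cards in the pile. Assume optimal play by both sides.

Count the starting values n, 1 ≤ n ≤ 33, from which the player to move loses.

Use the standard recursion: the mover wins at a terminal position; elsewhere, the mover wins exactly when some move hands the opponent an L position.
n=0: no move; the opponent has just taken the last card and therefore loses → W
n=1: the only move is to 0(W), a W ⇒ L
n=2: can move to 1, which is L ⇒ W
n=3: moves to 2(W), 0(W); every one is W ⇒ L
n=4: can move to 3, which is L ⇒ W
n=5: moves to 4(W), 2(W); every one is W ⇒ L
n=6: can move to 5, which is L ⇒ W
n=7: can move to 1, which is L ⇒ W
n=8: can move to 5, which is L ⇒ W
n=9: can move to 3, which is L ⇒ W
n=10: moves to 9(W), 7(W), 4(W); every one is W ⇒ L
n=11: can move to 10, which is L ⇒ W
n=12: moves to 11(W), 9(W), 6(W); every one is W ⇒ L
n=13: can move to 12, which is L ⇒ W
n=14: moves to 13(W), 11(W), 8(W); every one is W ⇒ L
n=15: can move to 14, which is L ⇒ W
n=16: can move to 10, which is L ⇒ W
n=17: can move to 14, which is L ⇒ W
n=18: can move to 12, which is L ⇒ W
n=19: moves to 18(W), 16(W), 13(W); every one is W ⇒ L
n=20: can move to 19, which is L ⇒ W
n=21: moves to 20(W), 18(W), 15(W); every one is W ⇒ L
n=22: can move to 21, which is L ⇒ W
n=23: moves to 22(W), 20(W), 17(W); every one is W ⇒ L
n=24: can move to 23, which is L ⇒ W
n=25: can move to 19, which is L ⇒ W
n=26: can move to 23, which is L ⇒ W
n=27: can move to 21, which is L ⇒ W
n=28: moves to 27(W), 25(W), 22(W); every one is W ⇒ L
n=29: can move to 28, which is L ⇒ W
n=30: moves to 29(W), 27(W), 24(W); every one is W ⇒ L
n=31: can move to 30, which is L ⇒ W
n=32: moves to 31(W), 29(W), 26(W); every one is W ⇒ L
n=33: can move to 32, which is L ⇒ W
L entries with 1 ≤ n ≤ 33 (the range starts at n=1): n = 1, 3, 5, 10, 12, 14, 19, 21, 23, 28, 30, 32; that makes 12.

12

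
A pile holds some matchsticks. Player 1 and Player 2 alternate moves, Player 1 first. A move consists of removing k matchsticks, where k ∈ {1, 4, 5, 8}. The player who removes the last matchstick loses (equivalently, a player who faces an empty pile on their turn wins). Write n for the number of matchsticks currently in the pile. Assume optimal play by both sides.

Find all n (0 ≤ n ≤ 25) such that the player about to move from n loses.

Label each position W (a win for the player to move) or L (a loss). A position with no legal move is W; any other position is W exactly when some move reaches an L, and L when every move reaches a W.
n=0: no move; the opponent has just taken the last matchstick and therefore loses → W
n=1: the only move is to 0(W), a W ⇒ L
n=2: can move to 1, which is L ⇒ W
n=3: the only move is to 2(W), a W ⇒ L
n=4: can move to 3, which is L ⇒ W
n=5: can move to 1, which is L ⇒ W
n=6: can move to 1, which is L ⇒ W
n=7: can move to 3, which is L ⇒ W
n=8: can move to 3, which is L ⇒ W
n=9: can move to 1, which is L ⇒ W
n=10: moves to 9(W), 6(W), 5(W), 2(W); every one is W ⇒ L
n=11: can move to 10, which is L ⇒ W
n=12: moves to 11(W), 8(W), 7(W), 4(W); every one is W ⇒ L
n=13: can move to 12, which is L ⇒ W
n=14: can move to 10, which is L ⇒ W
n=15: can move to 10, which is L ⇒ W
n=16: can move to 12, which is L ⇒ W
n=17: can move to 12, which is L ⇒ W
n=18: can move to 10, which is L ⇒ W
n=19: moves to 18(W), 15(W), 14(W), 11(W); every one is W ⇒ L
n=20: can move to 19, which is L ⇒ W
n=21: moves to 20(W), 17(W), 16(W), 13(W); every one is W ⇒ L
n=22: can move to 21, which is L ⇒ W
n=23: can move to 19, which is L ⇒ W
n=24: can move to 19, which is L ⇒ W
n=25: can move to 21, which is L ⇒ W
Reading off the rows marked L gives the requested list; there are 6 such values of n.

1, 3, 10, 12, 19, 21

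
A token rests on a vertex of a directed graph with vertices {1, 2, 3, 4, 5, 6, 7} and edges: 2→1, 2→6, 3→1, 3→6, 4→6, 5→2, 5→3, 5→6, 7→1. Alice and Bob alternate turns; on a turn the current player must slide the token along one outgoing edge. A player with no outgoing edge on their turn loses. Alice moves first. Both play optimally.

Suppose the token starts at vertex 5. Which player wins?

Alice wins.

Classify positions by backward induction: terminal positions (no move available) are L. From any other position, the mover wins iff some move reaches an L.
Every edge goes from a vertex to one that appears earlier in the order 1, 6, 3, 2, 7, 5, 4, so processing vertices in that order labels each vertex after all of its successors.
1: no outgoing edge → L
6: no outgoing edge → L
3: →6(L), so W
2: →6(L), so W
7: →1(L), so W
5: →6(L), so W
4: →6(L), so W
From 5 Alice can move to 6, reaching an L position.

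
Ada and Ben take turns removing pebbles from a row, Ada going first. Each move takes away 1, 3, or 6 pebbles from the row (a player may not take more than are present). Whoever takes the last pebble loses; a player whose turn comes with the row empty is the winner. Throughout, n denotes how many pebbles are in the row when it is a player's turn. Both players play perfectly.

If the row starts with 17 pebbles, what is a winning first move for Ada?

Remove 3, leaving 14.

Label each position W (a win for the player to move) or L (a loss). A position with no legal move is W; any other position is W exactly when some move reaches an L, and L when every move reaches a W.
n=0: no move; the opponent has just taken the last pebble and therefore loses → W
n=1: the only move is to 0(W), a W ⇒ L
n=2: can move to 1, which is L ⇒ W
n=3: moves to 2(W), 0(W); every one is W ⇒ L
n=4: can move to 3, which is L ⇒ W
n=5: moves to 4(W), 2(W); every one is W ⇒ L
n=6: can move to 5, which is L ⇒ W
n=7: can move to 1, which is L ⇒ W
n=8: can move to 5, which is L ⇒ W
n=9: can move to 3, which is L ⇒ W
n=10: moves to 9(W), 7(W), 4(W); every one is W ⇒ L
n=11: can move to 10, which is L ⇒ W
n=12: moves to 11(W), 9(W), 6(W); every one is W ⇒ L
n=13: can move to 12, which is L ⇒ W
n=14: moves to 13(W), 11(W), 8(W); every one is W ⇒ L
n=15: can move to 14, which is L ⇒ W
n=16: can move to 10, which is L ⇒ W
n=17: can move to 14, which is L ⇒ W
From 17, the L positions reachable in one move are: 14.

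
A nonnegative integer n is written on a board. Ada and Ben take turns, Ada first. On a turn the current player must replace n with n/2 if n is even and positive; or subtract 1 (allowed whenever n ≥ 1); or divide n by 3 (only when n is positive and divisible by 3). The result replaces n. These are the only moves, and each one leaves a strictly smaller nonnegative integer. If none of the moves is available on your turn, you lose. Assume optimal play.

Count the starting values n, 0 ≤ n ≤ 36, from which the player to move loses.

15

Compute win/loss labels from the base case upward. A position with no move is L. Any other position is W if it can reach an L in one move, else L.
n=0: no move → L
n=1: W (go to 0, an L position)
n=2: L (sole option 1(W) is W)
n=3: W (go to 2, an L position)
n=4: W (go to 2, an L position)
n=5: L (sole option 4(W) is W)
n=6: W (go to 2, an L position)
n=7: L (sole option 6(W) is W)
n=8: W (go to 7, an L position)
n=9: L (options 3(W), 8(W) are all W)
n=10: W (go to 5, an L position)
n=11: L (sole option 10(W) is W)
n=12: W (go to 11, an L position)
n=13: L (sole option 12(W) is W)
n=14: W (go to 7, an L position)
n=15: W (go to 5, an L position)
n=16: L (options 8(W), 15(W) are all W)
n=17: W (go to 16, an L position)
n=18: W (go to 9, an L position)
n=19: L (sole option 18(W) is W)
n=20: W (go to 19, an L position)
n=21: W (go to 7, an L position)
n=22: W (go to 11, an L position)
n=23: L (sole option 22(W) is W)
n=24: W (go to 23, an L position)
n=25: L (sole option 24(W) is W)
n=26: W (go to 13, an L position)
n=27: W (go to 9, an L position)
n=28: L (options 14(W), 27(W) are all W)
n=29: W (go to 28, an L position)
n=30: L (options 10(W), 15(W), 29(W) are all W)
n=31: W (go to 30, an L position)
n=32: W (go to 16, an L position)
n=33: W (go to 11, an L position)
n=34: L (options 17(W), 33(W) are all W)
n=35: W (go to 34, an L position)
n=36: L (options 12(W), 18(W), 35(W) are all W)
L entries with 0 ≤ n ≤ 36: n = 0, 2, 5, 7, 9, 11, 13, 16, 19, 23, 25, 28, 30, 34, 36; that makes 15.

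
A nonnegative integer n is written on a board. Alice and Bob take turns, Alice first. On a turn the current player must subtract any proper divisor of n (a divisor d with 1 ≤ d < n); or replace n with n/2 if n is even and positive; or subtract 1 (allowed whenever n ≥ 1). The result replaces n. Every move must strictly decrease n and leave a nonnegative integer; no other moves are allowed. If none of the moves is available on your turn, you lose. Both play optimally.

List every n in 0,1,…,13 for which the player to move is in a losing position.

Classify positions by backward induction: terminal positions (no move available) are L. From any other position, the mover wins iff some move reaches an L.
n=0: no move → L
n=1: reaches L-position 0 → W
n=2: only reaches 1(W), which is W → L
n=3: reaches L-position 2 → W
n=4: reaches L-position 2 → W
n=5: only reaches 4(W), which is W → L
n=6: reaches L-position 5 → W
n=7: only reaches 6(W), which is W → L
n=8: reaches L-position 7 → W
n=9: only reaches 6(W), 8(W), all W → L
n=10: reaches L-position 5 → W
n=11: only reaches 10(W), which is W → L
n=12: reaches L-position 9 → W
n=13: only reaches 12(W), which is W → L
Reading off the rows marked L gives the requested list; there are 7 such values of n.

0, 2, 5, 7, 9, 11, 13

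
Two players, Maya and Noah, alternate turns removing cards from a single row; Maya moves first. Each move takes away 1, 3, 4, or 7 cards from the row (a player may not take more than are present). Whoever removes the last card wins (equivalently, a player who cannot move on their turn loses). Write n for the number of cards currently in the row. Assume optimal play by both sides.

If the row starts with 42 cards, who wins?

Noah wins.

Label each position W (a win for the player to move) or L (a loss). A position with no legal move is L; any other position is W exactly when some move reaches an L, and L when every move reaches a W.
n=0: no move → L
n=1: can move to 0, which is L ⇒ W
n=2: the only move is to 1(W), a W ⇒ L
n=3: can move to 2, which is L ⇒ W
n=4: can move to 0, which is L ⇒ W
n=5: can move to 2, which is L ⇒ W
n=6: can move to 2, which is L ⇒ W
n=7: can move to 0, which is L ⇒ W
n=8: moves to 7(W), 5(W), 4(W), 1(W); every one is W ⇒ L
n=9: can move to 8, which is L ⇒ W
n=10: moves to 9(W), 7(W), 6(W), 3(W); every one is W ⇒ L
n=11: can move to 10, which is L ⇒ W
n=12: can move to 8, which is L ⇒ W
n=13: can move to 10, which is L ⇒ W
n=14: can move to 10, which is L ⇒ W
n=15: can move to 8, which is L ⇒ W
n=16: moves to 15(W), 13(W), 12(W), 9(W); every one is W ⇒ L
n=17: can move to 16, which is L ⇒ W
n=18: moves to 17(W), 15(W), 14(W), 11(W); every one is W ⇒ L
n=19: can move to 18, which is L ⇒ W
n=20: can move to 16, which is L ⇒ W
n=21: can move to 18, which is L ⇒ W
n=22: can move to 18, which is L ⇒ W
n=23: can move to 16, which is L ⇒ W
n=24: moves to 23(W), 21(W), 20(W), 17(W); every one is W ⇒ L
n=25: can move to 24, which is L ⇒ W
n=26: moves to 25(W), 23(W), 22(W), 19(W); every one is W ⇒ L
n=27: can move to 26, which is L ⇒ W
n=28: can move to 24, which is L ⇒ W
n=29: can move to 26, which is L ⇒ W
n=30: can move to 26, which is L ⇒ W
n=31: can move to 24, which is L ⇒ W
n=32: moves to 31(W), 29(W), 28(W), 25(W); every one is W ⇒ L
n=33: can move to 32, which is L ⇒ W
n=34: moves to 33(W), 31(W), 30(W), 27(W); every one is W ⇒ L
n=35: can move to 34, which is L ⇒ W
n=36: can move to 32, which is L ⇒ W
n=37: can move to 34, which is L ⇒ W
n=38: can move to 34, which is L ⇒ W
n=39: can move to 32, which is L ⇒ W
n=40: moves to 39(W), 37(W), 36(W), 33(W); every one is W ⇒ L
n=41: can move to 40, which is L ⇒ W
n=42: moves to 41(W), 39(W), 38(W), 35(W); every one is W ⇒ L
Every move from 42 reaches a W position, so the mover loses.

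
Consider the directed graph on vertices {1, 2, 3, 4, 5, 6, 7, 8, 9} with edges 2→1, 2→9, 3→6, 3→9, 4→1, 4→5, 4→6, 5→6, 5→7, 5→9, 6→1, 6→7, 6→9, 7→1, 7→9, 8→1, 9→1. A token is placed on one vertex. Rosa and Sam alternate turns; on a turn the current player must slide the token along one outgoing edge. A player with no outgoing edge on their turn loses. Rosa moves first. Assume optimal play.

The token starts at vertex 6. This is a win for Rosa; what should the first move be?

Label each position W (a win for the player to move) or L (a loss). A position with no legal move is L; any other position is W exactly when some move reaches an L, and L when every move reaches a W.
Every edge goes from a vertex to one that appears earlier in the order 1, 9, 7, 6, 5, 3, 8, 4, 2, so processing vertices in that order labels each vertex after all of its successors.
1: no outgoing edge → L
9: →1(L), so W
7: →1(L), so W
6: →1(L), so W
5: →6(W), 7(W), 9(W) — all W, so L
3: →6(W), 9(W) — all W, so L
8: →1(L), so W
4: →5(L), so W
2: →1(L), so W
From 6, the L positions reachable in one move are: 1.

Move to 1.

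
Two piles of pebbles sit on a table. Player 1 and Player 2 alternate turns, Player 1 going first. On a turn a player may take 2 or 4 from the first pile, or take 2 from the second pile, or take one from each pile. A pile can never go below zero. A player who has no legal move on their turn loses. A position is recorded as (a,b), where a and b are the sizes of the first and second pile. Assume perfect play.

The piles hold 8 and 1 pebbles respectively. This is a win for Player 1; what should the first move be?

Classify positions by backward induction: terminal positions (no move available) are L. From any other position, the mover wins iff some move reaches an L.
No move ever increases a pile, so every position that can arise here has a ≤ 8 and b ≤ 1; it is enough to label the cells with 0 ≤ a ≤ 8 and 0 ≤ b ≤ 1.
Every move lowers a or b (never raises either), so fill the grid row by row in increasing a, and left to right within a row: each cell's successors are then already labelled.
      b=0  b=1
a=0:    L    L
a=1:    L    W
a=2:    W    W
a=3:    W    L
a=4:    W    W
a=5:    W    W
a=6:    L    L
a=7:    L    W
a=8:    W    W
Cells with no legal move (terminal, hence L): (0,0), (0,1), (1,0).
The remaining L cells, each justified by listing all of its moves:
(3,1): only reaches (1,1)(W), (2,0)(W), all W → L
(6,0): only reaches (4,0)(W), (2,0)(W), all W → L
(6,1): only reaches (4,1)(W), (2,1)(W), (5,0)(W), all W → L
(7,0): only reaches (5,0)(W), (3,0)(W), all W → L
Every other cell has at least one move into one of the L cells above, so it is W.
From (8,1), the L positions reachable in one move are: (6,1), (7,0). Any move reaching one of these is winning.

Move to (6,1).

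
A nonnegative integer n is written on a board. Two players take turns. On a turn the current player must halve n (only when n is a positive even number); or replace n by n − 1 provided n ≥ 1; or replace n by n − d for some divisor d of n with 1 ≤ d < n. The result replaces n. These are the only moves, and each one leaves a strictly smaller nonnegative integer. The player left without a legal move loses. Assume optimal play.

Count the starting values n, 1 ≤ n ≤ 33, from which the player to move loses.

Build the W/L table. Terminal = L. A non-terminal position is W if it has a move to some L; otherwise it is L.
n=0: no move → L
n=1: →0(L), so W
n=2: →1(W) only, which is W, so L
n=3: →2(L), so W
n=4: →2(L), so W
n=5: →4(W) only, which is W, so L
n=6: →5(L), so W
n=7: →6(W) only, which is W, so L
n=8: →7(L), so W
n=9: →6(W), 8(W) — all W, so L
n=10: →5(L), so W
n=11: →10(W) only, which is W, so L
n=12: →9(L), so W
n=13: →12(W) only, which is W, so L
n=14: →7(L), so W
n=15: →10(W), 12(W), 14(W) — all W, so L
n=16: →15(L), so W
n=17: →16(W) only, which is W, so L
n=18: →9(L), so W
n=19: →18(W) only, which is W, so L
n=20: →15(L), so W
n=21: →14(W), 18(W), 20(W) — all W, so L
n=22: →11(L), so W
n=23: →22(W) only, which is W, so L
n=24: →21(L), so W
n=25: →20(W), 24(W) — all W, so L
n=26: →13(L), so W
n=27: →18(W), 24(W), 26(W) — all W, so L
n=28: →21(L), so W
n=29: →28(W) only, which is W, so L
n=30: →15(L), so W
n=31: →30(W) only, which is W, so L
n=32: →31(L), so W
n=33: →22(W), 30(W), 32(W) — all W, so L
L entries with 1 ≤ n ≤ 33 (n=0 is outside the asked range and is not counted): n = 2, 5, 7, 9, 11, 13, 15, 17, 19, 21, 23, 25, 27, 29, 31, 33; that makes 16.

16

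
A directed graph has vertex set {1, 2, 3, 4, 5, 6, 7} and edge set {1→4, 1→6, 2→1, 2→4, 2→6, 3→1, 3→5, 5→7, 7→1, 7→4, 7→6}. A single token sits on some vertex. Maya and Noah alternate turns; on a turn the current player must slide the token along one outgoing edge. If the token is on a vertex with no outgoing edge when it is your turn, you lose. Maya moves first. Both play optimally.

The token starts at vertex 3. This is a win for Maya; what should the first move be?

Positions with no move are L. A position that does have a move is losing for the player to move precisely when every available move leads to a winning position for the opponent. Fill in the labels:
Every edge goes from a vertex to one that appears earlier in the order 6, 4, 1, 2, 7, 5, 3, so processing vertices in that order labels each vertex after all of its successors.
6: no outgoing edge → L
4: no outgoing edge → L
1: reaches L-position 4 → W
2: reaches L-position 4 → W
7: reaches L-position 4 → W
5: only reaches 7(W), which is W → L
3: reaches L-position 5 → W
From 3, the L positions reachable in one move are: 5.

Move to 5.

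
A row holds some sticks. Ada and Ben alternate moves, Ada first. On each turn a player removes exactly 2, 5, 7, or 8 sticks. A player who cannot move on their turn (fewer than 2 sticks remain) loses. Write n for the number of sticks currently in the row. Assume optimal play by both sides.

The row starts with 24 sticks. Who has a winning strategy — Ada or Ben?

Positions with no move are L. A position that does have a move is losing for the player to move precisely when every available move leads to a winning position for the opponent. Fill in the labels:
n=0: no move → L
n=1: no move → L
n=2: reaches L-position 0 → W
n=3: reaches L-position 1 → W
n=4: only reaches 2(W), which is W → L
n=5: reaches L-position 0 → W
n=6: reaches L-position 4 → W
n=7: reaches L-position 0 → W
n=8: reaches L-position 1 → W
n=9: reaches L-position 4 → W
n=10: only reaches 8(W), 5(W), 3(W), 2(W), all W → L
n=11: reaches L-position 4 → W
n=12: reaches L-position 10 → W
n=13: only reaches 11(W), 8(W), 6(W), 5(W), all W → L
n=14: only reaches 12(W), 9(W), 7(W), 6(W), all W → L
n=15: reaches L-position 13 → W
n=16: reaches L-position 14 → W
n=17: reaches L-position 10 → W
n=18: reaches L-position 13 → W
n=19: reaches L-position 14 → W
n=20: reaches L-position 13 → W
n=21: reaches L-position 14 → W
n=22: reaches L-position 14 → W
n=23: only reaches 21(W), 18(W), 16(W), 15(W), all W → L
n=24: only reaches 22(W), 19(W), 17(W), 16(W), all W → L
The starting position 24 is L: whatever Ada does, the opponent receives a W position.

Ben wins.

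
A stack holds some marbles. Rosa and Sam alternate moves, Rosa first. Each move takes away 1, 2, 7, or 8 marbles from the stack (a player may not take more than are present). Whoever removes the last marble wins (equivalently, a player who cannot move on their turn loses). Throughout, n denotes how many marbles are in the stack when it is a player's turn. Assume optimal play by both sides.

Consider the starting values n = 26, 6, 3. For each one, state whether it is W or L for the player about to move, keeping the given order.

Use the standard recursion: the mover loses at a terminal position; elsewhere, the mover wins exactly when some move hands the opponent an L position.
n=0: no move → L
n=1: →0(L), so W
n=2: →0(L), so W
n=3: →2(W), 1(W) — all W, so L
n=4: →3(L), so W
n=5: →3(L), so W
n=6: →5(W), 4(W) — all W, so L
n=7: →6(L), so W
n=8: →6(L), so W
n=9: →8(W), 7(W), 2(W), 1(W) — all W, so L
n=10: →9(L), so W
n=11: →9(L), so W
n=12: →11(W), 10(W), 5(W), 4(W) — all W, so L
n=13: →12(L), so W
n=14: →12(L), so W
n=15: →14(W), 13(W), 8(W), 7(W) — all W, so L
n=16: →15(L), so W
n=17: →15(L), so W
n=18: →17(W), 16(W), 11(W), 10(W) — all W, so L
n=19: →18(L), so W
n=20: →18(L), so W
n=21: →20(W), 19(W), 14(W), 13(W) — all W, so L
n=22: →21(L), so W
n=23: →21(L), so W
n=24: →23(W), 22(W), 17(W), 16(W) — all W, so L
n=25: →24(L), so W
n=26: →24(L), so W

26: W, 6: L, 3: L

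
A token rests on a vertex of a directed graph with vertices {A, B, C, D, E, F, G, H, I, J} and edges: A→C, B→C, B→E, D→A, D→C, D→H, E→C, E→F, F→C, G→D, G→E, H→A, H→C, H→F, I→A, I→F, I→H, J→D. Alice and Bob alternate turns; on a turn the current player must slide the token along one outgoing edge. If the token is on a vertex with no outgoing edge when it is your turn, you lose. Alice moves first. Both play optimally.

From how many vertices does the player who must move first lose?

Work bottom-up. With no move the player to move loses. Otherwise the position is W if at least one move leads to an L position for the opponent, and L if every move leads to a W.
Every edge goes from a vertex to one that appears earlier in the order C, A, F, H, I, E, D, G, B, J, so processing vertices in that order labels each vertex after all of its successors.
C: no outgoing edge → L
A: can move to C, which is L ⇒ W
F: can move to C, which is L ⇒ W
H: can move to C, which is L ⇒ W
I: moves to H(W), F(W), A(W); every one is W ⇒ L
E: can move to C, which is L ⇒ W
D: can move to C, which is L ⇒ W
G: moves to D(W), E(W); every one is W ⇒ L
B: can move to C, which is L ⇒ W
J: the only move is to D(W), a W ⇒ L
The L vertices are C, G, I, J; that is 4 in all.

4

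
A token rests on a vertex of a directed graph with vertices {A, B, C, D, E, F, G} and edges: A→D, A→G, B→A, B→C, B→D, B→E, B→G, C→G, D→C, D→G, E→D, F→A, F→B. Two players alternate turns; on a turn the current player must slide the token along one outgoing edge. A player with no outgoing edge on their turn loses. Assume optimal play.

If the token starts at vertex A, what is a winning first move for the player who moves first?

Move to G.

Use the standard recursion: the mover loses at a terminal position; elsewhere, the mover wins exactly when some move hands the opponent an L position.
Every edge goes from a vertex to one that appears earlier in the order G, C, D, E, A, B, F, so processing vertices in that order labels each vertex after all of its successors.
G: no outgoing edge → L
C: can move to G, which is L ⇒ W
D: can move to G, which is L ⇒ W
E: the only move is to D(W), a W ⇒ L
A: can move to G, which is L ⇒ W
B: can move to E, which is L ⇒ W
F: moves to B(W), A(W); every one is W ⇒ L
From A, the L positions reachable in one move are: G.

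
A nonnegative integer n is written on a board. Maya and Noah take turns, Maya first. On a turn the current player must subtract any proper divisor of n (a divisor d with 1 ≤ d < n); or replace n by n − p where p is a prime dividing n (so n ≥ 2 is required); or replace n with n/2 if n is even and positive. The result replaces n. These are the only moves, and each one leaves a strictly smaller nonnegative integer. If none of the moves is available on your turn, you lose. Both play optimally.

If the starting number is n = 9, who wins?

Noah wins.

Work bottom-up. With no move the player to move loses. Otherwise the position is W if at least one move leads to an L position for the opponent, and L if every move leads to a W.
n=0: no move → L
n=1: no move → L
n=2: W (go to 0, an L position)
n=3: W (go to 0, an L position)
n=4: L (options 2(W), 3(W) are all W)
n=5: W (go to 0, an L position)
n=6: W (go to 4, an L position)
n=7: W (go to 0, an L position)
n=8: W (go to 4, an L position)
n=9: L (options 6(W), 8(W) are all W)
Every move from 9 reaches a W position, so the mover loses.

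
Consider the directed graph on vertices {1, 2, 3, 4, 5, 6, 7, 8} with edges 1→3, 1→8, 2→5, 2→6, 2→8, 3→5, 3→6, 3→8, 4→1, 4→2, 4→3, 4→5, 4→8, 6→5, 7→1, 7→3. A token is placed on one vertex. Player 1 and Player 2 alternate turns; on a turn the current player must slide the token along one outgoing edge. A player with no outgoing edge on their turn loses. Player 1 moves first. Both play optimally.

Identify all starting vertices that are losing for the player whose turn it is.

Build the W/L table. Terminal = L. A non-terminal position is W if it has a move to some L; otherwise it is L.
Every edge goes from a vertex to one that appears earlier in the order 8, 5, 6, 3, 1, 2, 4, 7, so processing vertices in that order labels each vertex after all of its successors.
8: no outgoing edge → L
5: no outgoing edge → L
6: reaches L-position 5 → W
3: reaches L-position 5 → W
1: reaches L-position 8 → W
2: reaches L-position 5 → W
4: reaches L-position 5 → W
7: only reaches 1(W), 3(W), all W → L
Reading off the rows marked L gives the requested list; there are 3 such vertices.

5, 7, 8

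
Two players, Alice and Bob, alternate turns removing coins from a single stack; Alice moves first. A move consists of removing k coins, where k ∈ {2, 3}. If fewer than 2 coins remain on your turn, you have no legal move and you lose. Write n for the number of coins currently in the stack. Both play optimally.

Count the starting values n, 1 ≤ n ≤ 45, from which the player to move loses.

18

Compute win/loss labels from the base case upward. A position with no move is L. Any other position is W if it can reach an L in one move, else L.
n=0: no move → L
n=1: no move → L
n=2: W (go to 0, an L position)
n=3: W (go to 1, an L position)
n=4: W (go to 1, an L position)
n=5: L (options 3(W), 2(W) are all W)
n=6: L (options 4(W), 3(W) are all W)
n=7: W (go to 5, an L position)
n=8: W (go to 6, an L position)
n=9: W (go to 6, an L position)
n=10: L (options 8(W), 7(W) are all W)
n=11: L (options 9(W), 8(W) are all W)
n=12: W (go to 10, an L position)
n=13: W (go to 11, an L position)
n=14: W (go to 11, an L position)
n=15: L (options 13(W), 12(W) are all W)
n=16: L (options 14(W), 13(W) are all W)
n=17: W (go to 15, an L position)
n=18: W (go to 16, an L position)
n=19: W (go to 16, an L position)
n=20: L (options 18(W), 17(W) are all W)
n=21: L (options 19(W), 18(W) are all W)
n=22: W (go to 20, an L position)
n=23: W (go to 21, an L position)
n=24: W (go to 21, an L position)
n=25: L (options 23(W), 22(W) are all W)
n=26: L (options 24(W), 23(W) are all W)
n=27: W (go to 25, an L position)
n=28: W (go to 26, an L position)
n=29: W (go to 26, an L position)
n=30: L (options 28(W), 27(W) are all W)
n=31: L (options 29(W), 28(W) are all W)
n=32: W (go to 30, an L position)
n=33: W (go to 31, an L position)
n=34: W (go to 31, an L position)
n=35: L (options 33(W), 32(W) are all W)
n=36: L (options 34(W), 33(W) are all W)
n=37: W (go to 35, an L position)
n=38: W (go to 36, an L position)
n=39: W (go to 36, an L position)
n=40: L (options 38(W), 37(W) are all W)
n=41: L (options 39(W), 38(W) are all W)
n=42: W (go to 40, an L position)
n=43: W (go to 41, an L position)
n=44: W (go to 41, an L position)
n=45: L (options 43(W), 42(W) are all W)
L entries with 1 ≤ n ≤ 45 (n=0 is outside the asked range and is not counted): n = 1, 5, 6, 10, 11, 15, 16, 20, 21, 25, 26, 30, 31, 35, 36, 40, 41, 45; that makes 18.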